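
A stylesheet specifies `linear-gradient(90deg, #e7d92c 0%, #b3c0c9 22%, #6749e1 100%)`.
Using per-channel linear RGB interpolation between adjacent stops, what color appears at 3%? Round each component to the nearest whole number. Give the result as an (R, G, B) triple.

3% lies between the 0% and 22% stops, so the local fraction is t = (3 − 0)/(22 − 0) = 3/22 ≈ 0.1364.
#e7d92c → (231, 217, 44); #b3c0c9 → (179, 192, 201).
R = 231 + 0.1364 × (179 − 231) = 223.907 → 224
G = 217 + 0.1364 × (192 − 217) = 213.59 → 214
B = 44 + 0.1364 × (201 − 44) = 65.415 → 65

(224, 214, 65)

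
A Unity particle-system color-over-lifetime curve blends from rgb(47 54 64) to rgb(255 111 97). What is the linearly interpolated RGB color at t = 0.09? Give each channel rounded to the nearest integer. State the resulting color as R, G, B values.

(66, 59, 67)

R = 47 + 0.09 × (255 − 47) = 47 + 0.09 × 208 = 65.72 → 66
G = 54 + 0.09 × (111 − 54) = 54 + 0.09 × 57 = 59.13 → 59
B = 64 + 0.09 × (97 − 64) = 64 + 0.09 × 33 = 66.97 → 67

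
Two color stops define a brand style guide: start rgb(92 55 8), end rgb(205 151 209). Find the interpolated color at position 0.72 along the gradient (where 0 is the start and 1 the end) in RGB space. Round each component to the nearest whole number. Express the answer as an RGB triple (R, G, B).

R = 92 + 0.72 × (205 − 92) = 92 + 0.72 × 113 = 173.36 → 173
G = 55 + 0.72 × (151 − 55) = 55 + 0.72 × 96 = 124.12 → 124
B = 8 + 0.72 × (209 − 8) = 8 + 0.72 × 201 = 152.72 → 153

(173, 124, 153)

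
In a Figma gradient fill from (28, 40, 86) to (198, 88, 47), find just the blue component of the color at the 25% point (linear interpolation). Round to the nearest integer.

76

B = 86 + 0.25 × (47 − 86) = 76.25 → 76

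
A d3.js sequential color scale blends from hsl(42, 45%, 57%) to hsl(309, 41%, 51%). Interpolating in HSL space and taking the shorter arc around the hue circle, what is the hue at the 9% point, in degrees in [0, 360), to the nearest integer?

34

Hue: 309 − 42 = 267°, but |267| > 180 so the shorter arc goes the other way: Δh = 267 − 360 = -93°.
H = 42 + 0.09 × (-93) = 33.63 → 34°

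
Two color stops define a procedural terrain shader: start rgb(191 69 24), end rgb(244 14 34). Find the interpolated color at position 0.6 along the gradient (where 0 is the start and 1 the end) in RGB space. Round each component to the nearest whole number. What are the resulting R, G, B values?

R = 191 + 0.6 × (244 − 191) = 191 + 0.6 × 53 = 222.8 → 223
G = 69 + 0.6 × (14 − 69) = 69 + 0.6 × -55 = 36 → 36
B = 24 + 0.6 × (34 − 24) = 24 + 0.6 × 10 = 30 → 30

(223, 36, 30)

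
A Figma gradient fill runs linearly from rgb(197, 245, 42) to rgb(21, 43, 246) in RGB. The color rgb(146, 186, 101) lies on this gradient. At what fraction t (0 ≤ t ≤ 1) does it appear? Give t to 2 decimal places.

0.29

Invert the lerp on the B channel (largest span, 204): t = (101 − 42) / (246 − 42) = 59/204 = 0.28922.
Check on R: (146 − 197)/(21 − 197) = 0.2898 ✓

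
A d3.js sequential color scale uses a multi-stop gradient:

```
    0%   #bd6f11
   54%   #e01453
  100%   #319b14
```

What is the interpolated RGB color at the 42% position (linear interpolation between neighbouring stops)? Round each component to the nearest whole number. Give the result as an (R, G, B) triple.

(216, 40, 68)

42% lies between the 0% and 54% stops, so the local fraction is t = (42 − 0)/(54 − 0) = 42/54 ≈ 0.7778.
#bd6f11 → (189, 111, 17); #e01453 → (224, 20, 83).
R = 189 + 0.7778 × (224 − 189) = 216.223 → 216
G = 111 + 0.7778 × (20 − 111) = 40.22 → 40
B = 17 + 0.7778 × (83 − 17) = 68.335 → 68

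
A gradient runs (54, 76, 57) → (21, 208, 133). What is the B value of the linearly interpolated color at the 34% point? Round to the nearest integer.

83

B = 57 + 0.34 × (133 − 57) = 82.84 → 83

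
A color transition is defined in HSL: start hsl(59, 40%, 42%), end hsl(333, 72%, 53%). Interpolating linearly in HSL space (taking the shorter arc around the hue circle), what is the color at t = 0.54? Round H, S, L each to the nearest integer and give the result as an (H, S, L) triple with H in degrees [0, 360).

Hue: 333 − 59 = 274°, but |274| > 180 so the shorter arc goes the other way: Δh = 274 − 360 = -86°.
H = 59 + 0.54 × (-86) = 12.56 → 13°
S = 40 + 0.54 × (72 − 40) = 57.28 → 57%
L = 42 + 0.54 × (53 − 42) = 47.94 → 48%

(13, 57, 48)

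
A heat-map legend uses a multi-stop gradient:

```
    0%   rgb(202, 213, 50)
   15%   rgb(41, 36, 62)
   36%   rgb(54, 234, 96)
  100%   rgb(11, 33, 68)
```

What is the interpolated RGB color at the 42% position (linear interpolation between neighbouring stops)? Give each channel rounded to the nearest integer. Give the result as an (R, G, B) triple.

(50, 215, 93)

42% lies between the 36% and 100% stops, so the local fraction is t = (42 − 36)/(100 − 36) = 6/64 ≈ 0.0938.
R = 54 + 0.0938 × (11 − 54) = 49.967 → 50
G = 234 + 0.0938 × (33 − 234) = 215.146 → 215
B = 96 + 0.0938 × (68 − 96) = 93.374 → 93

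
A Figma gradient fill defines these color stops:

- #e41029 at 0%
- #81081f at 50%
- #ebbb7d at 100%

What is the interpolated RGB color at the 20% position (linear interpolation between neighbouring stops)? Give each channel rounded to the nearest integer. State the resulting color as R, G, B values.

(188, 13, 37)

20% lies between the 0% and 50% stops, so the local fraction is t = (20 − 0)/(50 − 0) = 20/50 ≈ 0.4.
#e41029 → (228, 16, 41); #81081f → (129, 8, 31).
R = 228 + 0.4 × (129 − 228) = 188.4 → 188
G = 16 + 0.4 × (8 − 16) = 12.8 → 13
B = 41 + 0.4 × (31 − 41) = 37 → 37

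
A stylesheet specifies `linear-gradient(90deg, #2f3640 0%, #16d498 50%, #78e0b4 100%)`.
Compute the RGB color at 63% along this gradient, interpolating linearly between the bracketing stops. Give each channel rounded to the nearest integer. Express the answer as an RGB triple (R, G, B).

(47, 215, 159)

63% lies between the 50% and 100% stops, so the local fraction is t = (63 − 50)/(100 − 50) = 13/50 ≈ 0.26.
#16d498 → (22, 212, 152); #78e0b4 → (120, 224, 180).
R = 22 + 0.26 × (120 − 22) = 47.48 → 47
G = 212 + 0.26 × (224 − 212) = 215.12 → 215
B = 152 + 0.26 × (180 − 152) = 159.28 → 159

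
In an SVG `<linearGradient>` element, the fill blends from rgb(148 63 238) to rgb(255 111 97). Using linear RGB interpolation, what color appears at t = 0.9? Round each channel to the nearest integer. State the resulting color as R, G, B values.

(244, 106, 111)

R = 148 + 0.9 × (255 − 148) = 148 + 0.9 × 107 = 244.3 → 244
G = 63 + 0.9 × (111 − 63) = 63 + 0.9 × 48 = 106.2 → 106
B = 238 + 0.9 × (97 − 238) = 238 + 0.9 × -141 = 111.1 → 111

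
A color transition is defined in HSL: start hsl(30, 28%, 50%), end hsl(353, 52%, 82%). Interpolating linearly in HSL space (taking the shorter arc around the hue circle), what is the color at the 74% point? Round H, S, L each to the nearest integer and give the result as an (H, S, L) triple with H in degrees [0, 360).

Hue: 353 − 30 = 323°, but |323| > 180 so the shorter arc goes the other way: Δh = 323 − 360 = -37°.
H = 30 + 0.74 × (-37) = 2.62 → 3°
S = 28 + 0.74 × (52 − 28) = 45.76 → 46%
L = 50 + 0.74 × (82 − 50) = 73.68 → 74%

(3, 46, 74)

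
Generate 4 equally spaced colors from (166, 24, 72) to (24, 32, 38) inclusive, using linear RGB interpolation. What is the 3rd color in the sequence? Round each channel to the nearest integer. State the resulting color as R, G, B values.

With 4 swatches and endpoints inclusive, swatch 3 sits at t = (3 − 1)/(4 − 1) = 2/3 ≈ 0.6667.
R = 166 + 0.6667 × (24 − 166) = 71.329 → 71
G = 24 + 0.6667 × (32 − 24) = 29.334 → 29
B = 72 + 0.6667 × (38 − 72) = 49.332 → 49

(71, 29, 49)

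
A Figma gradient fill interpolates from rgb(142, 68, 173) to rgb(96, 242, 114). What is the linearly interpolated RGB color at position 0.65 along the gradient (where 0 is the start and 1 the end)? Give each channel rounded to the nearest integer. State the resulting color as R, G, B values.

(112, 181, 135)

R = 142 + 0.65 × (96 − 142) = 142 + 0.65 × -46 = 112.1 → 112
G = 68 + 0.65 × (242 − 68) = 68 + 0.65 × 174 = 181.1 → 181
B = 173 + 0.65 × (114 − 173) = 173 + 0.65 × -59 = 134.65 → 135
So the blended color is (112, 181, 135), about #70b587.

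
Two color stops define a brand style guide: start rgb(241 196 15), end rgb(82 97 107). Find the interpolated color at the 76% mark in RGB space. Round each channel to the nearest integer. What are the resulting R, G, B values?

(120, 121, 85)

76% corresponds to t = 0.76.
R = 241 + 0.76 × (82 − 241) = 241 + 0.76 × -159 = 120.16 → 120
G = 196 + 0.76 × (97 − 196) = 196 + 0.76 × -99 = 120.76 → 121
B = 15 + 0.76 × (107 − 15) = 15 + 0.76 × 92 = 84.92 → 85
So the blended color is (120, 121, 85), about #787955.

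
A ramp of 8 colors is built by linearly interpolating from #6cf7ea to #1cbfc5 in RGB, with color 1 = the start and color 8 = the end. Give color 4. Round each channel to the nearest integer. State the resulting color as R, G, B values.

With 8 swatches and endpoints inclusive, swatch 4 sits at t = (4 − 1)/(8 − 1) = 3/7 ≈ 0.4286.
#6cf7ea → (108, 247, 234); #1cbfc5 → (28, 191, 197).
R = 108 + 0.4286 × (28 − 108) = 73.712 → 74
G = 247 + 0.4286 × (191 − 247) = 222.998 → 223
B = 234 + 0.4286 × (197 − 234) = 218.142 → 218

(74, 223, 218)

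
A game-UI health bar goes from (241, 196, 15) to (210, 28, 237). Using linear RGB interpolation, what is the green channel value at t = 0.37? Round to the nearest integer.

134

G = 196 + 0.37 × (28 − 196) = 133.84 → 134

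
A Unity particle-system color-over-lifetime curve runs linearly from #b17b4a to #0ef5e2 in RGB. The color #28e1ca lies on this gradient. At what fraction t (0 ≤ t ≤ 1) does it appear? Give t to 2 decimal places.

0.84

Invert the lerp on the R channel (largest span, 163): t = (40 − 177) / (14 − 177) = -137/-163 = 0.84049.
Check on G: (225 − 123)/(245 − 123) = 0.8361 ✓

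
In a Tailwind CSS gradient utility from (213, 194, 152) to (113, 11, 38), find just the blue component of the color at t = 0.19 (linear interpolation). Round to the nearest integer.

B = 152 + 0.19 × (38 − 152) = 130.34 → 130

130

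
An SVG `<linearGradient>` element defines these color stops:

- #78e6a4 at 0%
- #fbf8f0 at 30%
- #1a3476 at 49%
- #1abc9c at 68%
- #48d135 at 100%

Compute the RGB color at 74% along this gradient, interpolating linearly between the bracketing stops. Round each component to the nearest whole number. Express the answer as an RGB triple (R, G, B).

(35, 192, 137)

74% lies between the 68% and 100% stops, so the local fraction is t = (74 − 68)/(100 − 68) = 6/32 ≈ 0.1875.
#1abc9c → (26, 188, 156); #48d135 → (72, 209, 53).
R = 26 + 0.1875 × (72 − 26) = 34.625 → 35
G = 188 + 0.1875 × (209 − 188) = 191.938 → 192
B = 156 + 0.1875 × (53 − 156) = 136.688 → 137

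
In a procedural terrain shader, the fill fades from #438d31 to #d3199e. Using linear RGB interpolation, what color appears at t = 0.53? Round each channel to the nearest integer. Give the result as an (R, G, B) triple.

#438d31 → (67, 141, 49); #d3199e → (211, 25, 158).
R = 67 + 0.53 × (211 − 67) = 67 + 0.53 × 144 = 143.32 → 143
G = 141 + 0.53 × (25 − 141) = 141 + 0.53 × -116 = 79.52 → 80
B = 49 + 0.53 × (158 − 49) = 49 + 0.53 × 109 = 106.77 → 107

(143, 80, 107)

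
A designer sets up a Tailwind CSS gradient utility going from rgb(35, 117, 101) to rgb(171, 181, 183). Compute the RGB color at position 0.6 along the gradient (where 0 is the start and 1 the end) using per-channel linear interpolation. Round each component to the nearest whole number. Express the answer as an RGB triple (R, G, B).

R = 35 + 0.6 × (171 − 35) = 35 + 0.6 × 136 = 116.6 → 117
G = 117 + 0.6 × (181 − 117) = 117 + 0.6 × 64 = 155.4 → 155
B = 101 + 0.6 × (183 − 101) = 101 + 0.6 × 82 = 150.2 → 150

(117, 155, 150)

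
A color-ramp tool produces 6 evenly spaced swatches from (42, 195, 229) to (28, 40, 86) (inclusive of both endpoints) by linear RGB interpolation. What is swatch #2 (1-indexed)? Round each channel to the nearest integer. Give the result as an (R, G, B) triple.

(39, 164, 200)

With 6 swatches and endpoints inclusive, swatch 2 sits at t = (2 − 1)/(6 − 1) = 1/5 ≈ 0.2.
R = 42 + 0.2 × (28 − 42) = 39.2 → 39
G = 195 + 0.2 × (40 − 195) = 164 → 164
B = 229 + 0.2 × (86 − 229) = 200.4 → 200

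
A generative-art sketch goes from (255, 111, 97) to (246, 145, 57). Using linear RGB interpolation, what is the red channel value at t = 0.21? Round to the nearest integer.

R = 255 + 0.21 × (246 − 255) = 253.11 → 253

253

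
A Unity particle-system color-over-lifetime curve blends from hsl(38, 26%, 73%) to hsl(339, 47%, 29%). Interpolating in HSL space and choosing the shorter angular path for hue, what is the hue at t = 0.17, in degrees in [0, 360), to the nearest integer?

Hue: 339 − 38 = 301°, but |301| > 180 so the shorter arc goes the other way: Δh = 301 − 360 = -59°.
H = 38 + 0.17 × (-59) = 27.97 → 28°

28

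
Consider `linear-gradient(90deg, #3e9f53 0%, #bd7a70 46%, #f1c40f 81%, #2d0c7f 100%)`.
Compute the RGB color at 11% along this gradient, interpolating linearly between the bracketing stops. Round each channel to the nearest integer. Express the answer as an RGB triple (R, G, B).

11% lies between the 0% and 46% stops, so the local fraction is t = (11 − 0)/(46 − 0) = 11/46 ≈ 0.2391.
#3e9f53 → (62, 159, 83); #bd7a70 → (189, 122, 112).
R = 62 + 0.2391 × (189 − 62) = 92.366 → 92
G = 159 + 0.2391 × (122 − 159) = 150.153 → 150
B = 83 + 0.2391 × (112 − 83) = 89.934 → 90

(92, 150, 90)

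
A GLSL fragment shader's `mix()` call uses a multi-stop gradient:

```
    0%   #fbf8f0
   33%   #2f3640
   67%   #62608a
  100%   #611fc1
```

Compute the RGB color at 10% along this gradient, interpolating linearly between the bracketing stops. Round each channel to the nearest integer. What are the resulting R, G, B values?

(189, 189, 187)

10% lies between the 0% and 33% stops, so the local fraction is t = (10 − 0)/(33 − 0) = 10/33 ≈ 0.303.
#fbf8f0 → (251, 248, 240); #2f3640 → (47, 54, 64).
R = 251 + 0.303 × (47 − 251) = 189.188 → 189
G = 248 + 0.303 × (54 − 248) = 189.218 → 189
B = 240 + 0.303 × (64 − 240) = 186.672 → 187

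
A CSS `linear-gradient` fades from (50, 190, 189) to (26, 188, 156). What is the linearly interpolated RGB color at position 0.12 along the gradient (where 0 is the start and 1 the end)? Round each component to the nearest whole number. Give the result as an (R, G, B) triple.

R = 50 + 0.12 × (26 − 50) = 50 + 0.12 × -24 = 47.12 → 47
G = 190 + 0.12 × (188 − 190) = 190 + 0.12 × -2 = 189.76 → 190
B = 189 + 0.12 × (156 − 189) = 189 + 0.12 × -33 = 185.04 → 185

(47, 190, 185)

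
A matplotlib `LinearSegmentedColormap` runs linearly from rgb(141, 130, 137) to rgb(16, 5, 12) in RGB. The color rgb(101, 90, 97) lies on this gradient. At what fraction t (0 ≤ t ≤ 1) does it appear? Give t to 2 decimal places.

Invert the lerp on the R channel (largest span, 125): t = (101 − 141) / (16 − 141) = -40/-125 = 0.32.
Check on G: (90 − 130)/(5 − 130) = 0.32 ✓

0.32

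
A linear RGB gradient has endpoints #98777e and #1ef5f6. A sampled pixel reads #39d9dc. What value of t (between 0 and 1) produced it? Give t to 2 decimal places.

Invert the lerp on the G channel (largest span, 126): t = (217 − 119) / (245 − 119) = 98/126 = 0.77778.
Check on R: (57 − 152)/(30 − 152) = 0.7787 ✓

0.78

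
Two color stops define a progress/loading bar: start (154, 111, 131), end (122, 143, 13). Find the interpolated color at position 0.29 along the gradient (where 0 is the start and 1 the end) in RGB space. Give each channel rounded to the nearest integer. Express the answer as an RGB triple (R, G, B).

(145, 120, 97)

R = 154 + 0.29 × (122 − 154) = 154 + 0.29 × -32 = 144.72 → 145
G = 111 + 0.29 × (143 − 111) = 111 + 0.29 × 32 = 120.28 → 120
B = 131 + 0.29 × (13 − 131) = 131 + 0.29 × -118 = 96.78 → 97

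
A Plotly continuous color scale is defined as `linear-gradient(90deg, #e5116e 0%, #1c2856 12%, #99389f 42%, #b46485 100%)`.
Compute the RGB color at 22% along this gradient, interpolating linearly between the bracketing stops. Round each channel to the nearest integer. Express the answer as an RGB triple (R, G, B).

(70, 45, 110)

22% lies between the 12% and 42% stops, so the local fraction is t = (22 − 12)/(42 − 12) = 10/30 ≈ 0.3333.
#1c2856 → (28, 40, 86); #99389f → (153, 56, 159).
R = 28 + 0.3333 × (153 − 28) = 69.662 → 70
G = 40 + 0.3333 × (56 − 40) = 45.333 → 45
B = 86 + 0.3333 × (159 − 86) = 110.331 → 110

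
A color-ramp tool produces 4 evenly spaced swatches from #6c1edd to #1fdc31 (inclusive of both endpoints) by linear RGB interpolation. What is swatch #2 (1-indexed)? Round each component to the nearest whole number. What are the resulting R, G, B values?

With 4 swatches and endpoints inclusive, swatch 2 sits at t = (2 − 1)/(4 − 1) = 1/3 ≈ 0.3333.
#6c1edd → (108, 30, 221); #1fdc31 → (31, 220, 49).
R = 108 + 0.3333 × (31 − 108) = 82.336 → 82
G = 30 + 0.3333 × (220 − 30) = 93.327 → 93
B = 221 + 0.3333 × (49 − 221) = 163.672 → 164

(82, 93, 164)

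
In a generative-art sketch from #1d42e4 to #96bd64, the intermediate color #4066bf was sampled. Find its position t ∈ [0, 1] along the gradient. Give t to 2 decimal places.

0.29

Invert the lerp on the B channel (largest span, 128): t = (191 − 228) / (100 − 228) = -37/-128 = 0.28906.
Check on R: (64 − 29)/(150 − 29) = 0.2893 ✓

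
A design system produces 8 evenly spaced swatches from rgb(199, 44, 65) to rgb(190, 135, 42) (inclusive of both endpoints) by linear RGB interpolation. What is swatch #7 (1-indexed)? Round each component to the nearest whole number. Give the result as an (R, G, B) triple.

With 8 swatches and endpoints inclusive, swatch 7 sits at t = (7 − 1)/(8 − 1) = 6/7 ≈ 0.8571.
R = 199 + 0.8571 × (190 − 199) = 191.286 → 191
G = 44 + 0.8571 × (135 − 44) = 121.996 → 122
B = 65 + 0.8571 × (42 − 65) = 45.287 → 45

(191, 122, 45)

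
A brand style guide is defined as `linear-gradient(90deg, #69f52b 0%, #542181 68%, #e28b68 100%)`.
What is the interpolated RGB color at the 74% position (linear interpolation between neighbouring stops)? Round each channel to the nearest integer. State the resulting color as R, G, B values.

(111, 53, 124)

74% lies between the 68% and 100% stops, so the local fraction is t = (74 − 68)/(100 − 68) = 6/32 ≈ 0.1875.
#542181 → (84, 33, 129); #e28b68 → (226, 139, 104).
R = 84 + 0.1875 × (226 − 84) = 110.625 → 111
G = 33 + 0.1875 × (139 − 33) = 52.875 → 53
B = 129 + 0.1875 × (104 − 129) = 124.312 → 124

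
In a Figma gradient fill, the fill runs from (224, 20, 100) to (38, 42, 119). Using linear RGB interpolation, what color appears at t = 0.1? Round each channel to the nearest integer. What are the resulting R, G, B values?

R = 224 + 0.1 × (38 − 224) = 224 + 0.1 × -186 = 205.4 → 205
G = 20 + 0.1 × (42 − 20) = 20 + 0.1 × 22 = 22.2 → 22
B = 100 + 0.1 × (119 − 100) = 100 + 0.1 × 19 = 101.9 → 102

(205, 22, 102)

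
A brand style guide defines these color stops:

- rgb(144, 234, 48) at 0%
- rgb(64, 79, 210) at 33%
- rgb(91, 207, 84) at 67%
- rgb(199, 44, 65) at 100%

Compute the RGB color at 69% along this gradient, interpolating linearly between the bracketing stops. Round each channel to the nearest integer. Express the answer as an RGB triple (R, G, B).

69% lies between the 67% and 100% stops, so the local fraction is t = (69 − 67)/(100 − 67) = 2/33 ≈ 0.0606.
R = 91 + 0.0606 × (199 − 91) = 97.545 → 98
G = 207 + 0.0606 × (44 − 207) = 197.122 → 197
B = 84 + 0.0606 × (65 − 84) = 82.849 → 83

(98, 197, 83)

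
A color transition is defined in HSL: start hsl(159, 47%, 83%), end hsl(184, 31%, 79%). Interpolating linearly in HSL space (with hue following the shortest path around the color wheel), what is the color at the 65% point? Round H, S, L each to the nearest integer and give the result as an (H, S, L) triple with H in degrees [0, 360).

(175, 37, 80)

Hue arc: Δh = 184 − 159 = 25° (|Δh| ≤ 180, already the shorter path).
H = 159 + 0.65 × (25) = 175.25 → 175°
S = 47 + 0.65 × (31 − 47) = 36.6 → 37%
L = 83 + 0.65 × (79 − 83) = 80.4 → 80%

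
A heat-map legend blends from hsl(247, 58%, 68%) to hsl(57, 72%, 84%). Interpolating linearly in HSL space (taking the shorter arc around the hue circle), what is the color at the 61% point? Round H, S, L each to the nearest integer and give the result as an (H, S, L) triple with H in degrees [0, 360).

Hue: 57 − 247 = -190°, but |-190| > 180 so the shorter arc goes the other way: Δh = -190 + 360 = 170°.
H = 247 + 0.61 × (170) = 350.7 → 351°
S = 58 + 0.61 × (72 − 58) = 66.54 → 67%
L = 68 + 0.61 × (84 − 68) = 77.76 → 78%

(351, 67, 78)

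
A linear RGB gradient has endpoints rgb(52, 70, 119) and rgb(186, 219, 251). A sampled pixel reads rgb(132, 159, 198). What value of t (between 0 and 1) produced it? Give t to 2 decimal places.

Invert the lerp on the G channel (largest span, 149): t = (159 − 70) / (219 − 70) = 89/149 = 0.59732.
Check on R: (132 − 52)/(186 − 52) = 0.597 ✓

0.60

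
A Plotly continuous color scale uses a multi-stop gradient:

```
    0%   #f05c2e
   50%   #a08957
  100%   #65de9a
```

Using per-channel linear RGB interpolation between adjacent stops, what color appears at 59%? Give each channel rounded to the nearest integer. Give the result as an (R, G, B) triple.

(149, 152, 99)

59% lies between the 50% and 100% stops, so the local fraction is t = (59 − 50)/(100 − 50) = 9/50 ≈ 0.18.
#a08957 → (160, 137, 87); #65de9a → (101, 222, 154).
R = 160 + 0.18 × (101 − 160) = 149.38 → 149
G = 137 + 0.18 × (222 − 137) = 152.3 → 152
B = 87 + 0.18 × (154 − 87) = 99.06 → 99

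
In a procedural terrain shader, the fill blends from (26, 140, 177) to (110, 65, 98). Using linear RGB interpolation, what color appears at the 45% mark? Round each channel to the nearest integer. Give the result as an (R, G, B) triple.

45% corresponds to t = 0.45.
R = 26 + 0.45 × (110 − 26) = 26 + 0.45 × 84 = 63.8 → 64
G = 140 + 0.45 × (65 − 140) = 140 + 0.45 × -75 = 106.25 → 106
B = 177 + 0.45 × (98 − 177) = 177 + 0.45 × -79 = 141.45 → 141

(64, 106, 141)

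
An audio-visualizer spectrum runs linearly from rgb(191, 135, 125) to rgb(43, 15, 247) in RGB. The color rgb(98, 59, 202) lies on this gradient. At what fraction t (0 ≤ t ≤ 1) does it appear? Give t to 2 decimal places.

Invert the lerp on the R channel (largest span, 148): t = (98 − 191) / (43 − 191) = -93/-148 = 0.62838.
Check on G: (59 − 135)/(15 − 135) = 0.6333 ✓

0.63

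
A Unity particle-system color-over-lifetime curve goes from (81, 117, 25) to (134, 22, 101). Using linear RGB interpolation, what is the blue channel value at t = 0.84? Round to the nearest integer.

B = 25 + 0.84 × (101 − 25) = 88.84 → 89

89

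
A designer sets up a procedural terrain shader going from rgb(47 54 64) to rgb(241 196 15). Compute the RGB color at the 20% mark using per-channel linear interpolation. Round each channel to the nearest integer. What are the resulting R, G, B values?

20% corresponds to t = 0.2.
R = 47 + 0.2 × (241 − 47) = 47 + 0.2 × 194 = 85.8 → 86
G = 54 + 0.2 × (196 − 54) = 54 + 0.2 × 142 = 82.4 → 82
B = 64 + 0.2 × (15 − 64) = 64 + 0.2 × -49 = 54.2 → 54

(86, 82, 54)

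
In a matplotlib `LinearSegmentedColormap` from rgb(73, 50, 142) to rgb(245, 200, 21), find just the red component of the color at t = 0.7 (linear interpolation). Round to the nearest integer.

R = 73 + 0.7 × (245 − 73) = 193.4 → 193

193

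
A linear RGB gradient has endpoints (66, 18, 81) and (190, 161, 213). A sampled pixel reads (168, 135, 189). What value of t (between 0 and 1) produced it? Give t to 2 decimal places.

Invert the lerp on the G channel (largest span, 143): t = (135 − 18) / (161 − 18) = 117/143 = 0.81818.
Check on R: (168 − 66)/(190 − 66) = 0.8226 ✓

0.82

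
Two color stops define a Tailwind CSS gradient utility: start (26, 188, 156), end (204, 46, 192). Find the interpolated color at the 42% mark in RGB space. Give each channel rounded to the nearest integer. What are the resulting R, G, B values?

(101, 128, 171)

42% corresponds to t = 0.42.
R = 26 + 0.42 × (204 − 26) = 26 + 0.42 × 178 = 100.76 → 101
G = 188 + 0.42 × (46 − 188) = 188 + 0.42 × -142 = 128.36 → 128
B = 156 + 0.42 × (192 − 156) = 156 + 0.42 × 36 = 171.12 → 171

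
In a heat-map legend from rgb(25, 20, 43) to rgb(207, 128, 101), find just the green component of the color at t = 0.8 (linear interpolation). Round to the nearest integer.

106

G = 20 + 0.8 × (128 − 20) = 106.4 → 106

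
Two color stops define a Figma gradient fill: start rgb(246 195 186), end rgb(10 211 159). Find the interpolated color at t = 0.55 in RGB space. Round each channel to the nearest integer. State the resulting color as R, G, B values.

(116, 204, 171)

R = 246 + 0.55 × (10 − 246) = 246 + 0.55 × -236 = 116.2 → 116
G = 195 + 0.55 × (211 − 195) = 195 + 0.55 × 16 = 203.8 → 204
B = 186 + 0.55 × (159 − 186) = 186 + 0.55 × -27 = 171.15 → 171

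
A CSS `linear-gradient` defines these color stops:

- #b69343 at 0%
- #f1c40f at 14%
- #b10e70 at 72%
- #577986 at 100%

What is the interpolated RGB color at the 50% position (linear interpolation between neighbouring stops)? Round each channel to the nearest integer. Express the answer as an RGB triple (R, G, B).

(201, 83, 75)

50% lies between the 14% and 72% stops, so the local fraction is t = (50 − 14)/(72 − 14) = 36/58 ≈ 0.6207.
#f1c40f → (241, 196, 15); #b10e70 → (177, 14, 112).
R = 241 + 0.6207 × (177 − 241) = 201.275 → 201
G = 196 + 0.6207 × (14 − 196) = 83.033 → 83
B = 15 + 0.6207 × (112 − 15) = 75.208 → 75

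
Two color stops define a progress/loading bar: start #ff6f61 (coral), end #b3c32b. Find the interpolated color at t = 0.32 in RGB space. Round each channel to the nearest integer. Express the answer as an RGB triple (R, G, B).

#ff6f61 → (255, 111, 97); #b3c32b → (179, 195, 43).
R = 255 + 0.32 × (179 − 255) = 255 + 0.32 × -76 = 230.68 → 231
G = 111 + 0.32 × (195 − 111) = 111 + 0.32 × 84 = 137.88 → 138
B = 97 + 0.32 × (43 − 97) = 97 + 0.32 × -54 = 79.72 → 80

(231, 138, 80)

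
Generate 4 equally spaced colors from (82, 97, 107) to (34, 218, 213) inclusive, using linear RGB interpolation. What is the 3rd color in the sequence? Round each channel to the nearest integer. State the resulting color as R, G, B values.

(50, 178, 178)

With 4 swatches and endpoints inclusive, swatch 3 sits at t = (3 − 1)/(4 − 1) = 2/3 ≈ 0.6667.
R = 82 + 0.6667 × (34 − 82) = 49.998 → 50
G = 97 + 0.6667 × (218 − 97) = 177.671 → 178
B = 107 + 0.6667 × (213 − 107) = 177.67 → 178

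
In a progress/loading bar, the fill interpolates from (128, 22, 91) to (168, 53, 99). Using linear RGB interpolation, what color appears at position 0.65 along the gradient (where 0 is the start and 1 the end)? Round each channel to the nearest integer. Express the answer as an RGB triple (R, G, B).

(154, 42, 96)

R = 128 + 0.65 × (168 − 128) = 128 + 0.65 × 40 = 154 → 154
G = 22 + 0.65 × (53 − 22) = 22 + 0.65 × 31 = 42.15 → 42
B = 91 + 0.65 × (99 − 91) = 91 + 0.65 × 8 = 96.2 → 96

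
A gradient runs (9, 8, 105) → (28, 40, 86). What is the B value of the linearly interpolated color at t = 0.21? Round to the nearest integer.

B = 105 + 0.21 × (86 − 105) = 101.01 → 101

101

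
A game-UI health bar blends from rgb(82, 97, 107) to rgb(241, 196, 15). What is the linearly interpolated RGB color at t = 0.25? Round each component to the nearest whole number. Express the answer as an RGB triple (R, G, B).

R = 82 + 0.25 × (241 − 82) = 82 + 0.25 × 159 = 121.75 → 122
G = 97 + 0.25 × (196 − 97) = 97 + 0.25 × 99 = 121.75 → 122
B = 107 + 0.25 × (15 − 107) = 107 + 0.25 × -92 = 84 → 84
So the blended color is (122, 122, 84), about #7a7a54.

(122, 122, 84)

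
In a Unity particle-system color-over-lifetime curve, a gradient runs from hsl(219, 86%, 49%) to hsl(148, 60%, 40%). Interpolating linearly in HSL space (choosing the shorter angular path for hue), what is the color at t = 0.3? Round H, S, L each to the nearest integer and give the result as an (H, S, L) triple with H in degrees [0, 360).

Hue arc: Δh = 148 − 219 = -71° (|Δh| ≤ 180, already the shorter path).
H = 219 + 0.3 × (-71) = 197.7 → 198°
S = 86 + 0.3 × (60 − 86) = 78.2 → 78%
L = 49 + 0.3 × (40 − 49) = 46.3 → 46%

(198, 78, 46)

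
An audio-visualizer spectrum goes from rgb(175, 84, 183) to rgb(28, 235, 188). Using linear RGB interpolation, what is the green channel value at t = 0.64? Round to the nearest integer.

G = 84 + 0.64 × (235 − 84) = 180.64 → 181

181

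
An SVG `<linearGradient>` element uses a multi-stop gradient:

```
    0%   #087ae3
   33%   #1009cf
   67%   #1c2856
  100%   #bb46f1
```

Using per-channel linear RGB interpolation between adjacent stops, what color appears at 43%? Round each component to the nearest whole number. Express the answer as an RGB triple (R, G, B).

43% lies between the 33% and 67% stops, so the local fraction is t = (43 − 33)/(67 − 33) = 10/34 ≈ 0.2941.
#1009cf → (16, 9, 207); #1c2856 → (28, 40, 86).
R = 16 + 0.2941 × (28 − 16) = 19.529 → 20
G = 9 + 0.2941 × (40 − 9) = 18.117 → 18
B = 207 + 0.2941 × (86 − 207) = 171.414 → 171

(20, 18, 171)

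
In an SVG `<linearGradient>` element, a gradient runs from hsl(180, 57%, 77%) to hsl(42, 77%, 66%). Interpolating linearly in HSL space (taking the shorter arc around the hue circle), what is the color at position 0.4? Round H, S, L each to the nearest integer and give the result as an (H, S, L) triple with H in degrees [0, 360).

(125, 65, 73)

Hue arc: Δh = 42 − 180 = -138° (|Δh| ≤ 180, already the shorter path).
H = 180 + 0.4 × (-138) = 124.8 → 125°
S = 57 + 0.4 × (77 − 57) = 65 → 65%
L = 77 + 0.4 × (66 − 77) = 72.6 → 73%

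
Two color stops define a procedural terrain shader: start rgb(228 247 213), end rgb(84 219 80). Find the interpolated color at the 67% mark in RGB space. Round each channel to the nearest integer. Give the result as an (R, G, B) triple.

67% corresponds to t = 0.67.
R = 228 + 0.67 × (84 − 228) = 228 + 0.67 × -144 = 131.52 → 132
G = 247 + 0.67 × (219 − 247) = 247 + 0.67 × -28 = 228.24 → 228
B = 213 + 0.67 × (80 − 213) = 213 + 0.67 × -133 = 123.89 → 124
So the blended color is (132, 228, 124), about #84e47c.

(132, 228, 124)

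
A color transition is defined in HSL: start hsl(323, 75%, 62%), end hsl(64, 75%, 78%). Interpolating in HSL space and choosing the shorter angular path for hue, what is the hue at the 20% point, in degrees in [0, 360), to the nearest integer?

Hue: 64 − 323 = -259°, but |-259| > 180 so the shorter arc goes the other way: Δh = -259 + 360 = 101°.
H = 323 + 0.2 × (101) = 343.2 → 343°

343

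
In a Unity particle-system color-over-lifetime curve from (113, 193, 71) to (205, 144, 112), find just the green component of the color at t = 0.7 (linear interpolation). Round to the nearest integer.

159

G = 193 + 0.7 × (144 − 193) = 158.7 → 159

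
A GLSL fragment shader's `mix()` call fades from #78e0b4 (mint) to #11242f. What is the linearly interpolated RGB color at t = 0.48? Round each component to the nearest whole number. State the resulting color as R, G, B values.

(71, 134, 116)

#78e0b4 → (120, 224, 180); #11242f → (17, 36, 47).
R = 120 + 0.48 × (17 − 120) = 120 + 0.48 × -103 = 70.56 → 71
G = 224 + 0.48 × (36 − 224) = 224 + 0.48 × -188 = 133.76 → 134
B = 180 + 0.48 × (47 − 180) = 180 + 0.48 × -133 = 116.16 → 116
So the blended color is (71, 134, 116), about #478674.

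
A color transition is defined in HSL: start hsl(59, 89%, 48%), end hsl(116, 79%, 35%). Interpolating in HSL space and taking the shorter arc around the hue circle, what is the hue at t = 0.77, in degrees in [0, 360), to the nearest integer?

Hue arc: Δh = 116 − 59 = 57° (|Δh| ≤ 180, already the shorter path).
H = 59 + 0.77 × (57) = 102.89 → 103°

103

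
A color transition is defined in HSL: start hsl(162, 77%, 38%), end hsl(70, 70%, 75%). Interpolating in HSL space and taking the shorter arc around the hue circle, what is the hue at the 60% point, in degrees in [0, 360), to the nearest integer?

107

Hue arc: Δh = 70 − 162 = -92° (|Δh| ≤ 180, already the shorter path).
H = 162 + 0.6 × (-92) = 106.8 → 107°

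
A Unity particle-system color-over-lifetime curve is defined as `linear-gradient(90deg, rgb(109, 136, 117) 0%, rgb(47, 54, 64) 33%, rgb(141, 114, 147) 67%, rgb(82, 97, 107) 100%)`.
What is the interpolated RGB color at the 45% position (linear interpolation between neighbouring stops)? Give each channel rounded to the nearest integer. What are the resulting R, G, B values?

45% lies between the 33% and 67% stops, so the local fraction is t = (45 − 33)/(67 − 33) = 12/34 ≈ 0.3529.
R = 47 + 0.3529 × (141 − 47) = 80.173 → 80
G = 54 + 0.3529 × (114 − 54) = 75.174 → 75
B = 64 + 0.3529 × (147 − 64) = 93.291 → 93

(80, 75, 93)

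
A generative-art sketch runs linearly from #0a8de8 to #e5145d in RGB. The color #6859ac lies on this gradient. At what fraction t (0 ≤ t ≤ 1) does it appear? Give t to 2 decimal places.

Invert the lerp on the R channel (largest span, 219): t = (104 − 10) / (229 − 10) = 94/219 = 0.42922.
Check on G: (89 − 141)/(20 − 141) = 0.4298 ✓

0.43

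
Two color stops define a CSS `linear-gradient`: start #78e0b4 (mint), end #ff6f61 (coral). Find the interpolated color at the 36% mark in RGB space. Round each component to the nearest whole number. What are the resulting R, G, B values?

(169, 183, 150)

#78e0b4 → (120, 224, 180); #ff6f61 → (255, 111, 97).
36% corresponds to t = 0.36.
R = 120 + 0.36 × (255 − 120) = 120 + 0.36 × 135 = 168.6 → 169
G = 224 + 0.36 × (111 − 224) = 224 + 0.36 × -113 = 183.32 → 183
B = 180 + 0.36 × (97 − 180) = 180 + 0.36 × -83 = 150.12 → 150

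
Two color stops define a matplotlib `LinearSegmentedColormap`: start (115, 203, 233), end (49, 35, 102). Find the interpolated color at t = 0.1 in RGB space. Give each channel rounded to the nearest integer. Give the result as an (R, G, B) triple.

(108, 186, 220)

R = 115 + 0.1 × (49 − 115) = 115 + 0.1 × -66 = 108.4 → 108
G = 203 + 0.1 × (35 − 203) = 203 + 0.1 × -168 = 186.2 → 186
B = 233 + 0.1 × (102 − 233) = 233 + 0.1 × -131 = 219.9 → 220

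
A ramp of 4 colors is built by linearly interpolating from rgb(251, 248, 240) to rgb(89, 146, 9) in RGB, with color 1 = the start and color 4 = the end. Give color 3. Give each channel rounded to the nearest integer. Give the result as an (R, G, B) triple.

With 4 swatches and endpoints inclusive, swatch 3 sits at t = (3 − 1)/(4 − 1) = 2/3 ≈ 0.6667.
R = 251 + 0.6667 × (89 − 251) = 142.995 → 143
G = 248 + 0.6667 × (146 − 248) = 179.997 → 180
B = 240 + 0.6667 × (9 − 240) = 85.992 → 86

(143, 180, 86)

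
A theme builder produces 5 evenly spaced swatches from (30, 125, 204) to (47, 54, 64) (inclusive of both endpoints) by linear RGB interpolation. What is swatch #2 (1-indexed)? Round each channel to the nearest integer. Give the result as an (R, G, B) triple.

(34, 107, 169)

With 5 swatches and endpoints inclusive, swatch 2 sits at t = (2 − 1)/(5 − 1) = 1/4 ≈ 0.25.
R = 30 + 0.25 × (47 − 30) = 34.25 → 34
G = 125 + 0.25 × (54 − 125) = 107.25 → 107
B = 204 + 0.25 × (64 − 204) = 169 → 169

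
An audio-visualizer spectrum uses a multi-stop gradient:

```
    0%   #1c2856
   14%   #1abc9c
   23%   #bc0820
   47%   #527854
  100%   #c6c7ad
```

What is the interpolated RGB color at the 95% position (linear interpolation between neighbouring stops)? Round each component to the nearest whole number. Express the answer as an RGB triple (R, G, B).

95% lies between the 47% and 100% stops, so the local fraction is t = (95 − 47)/(100 − 47) = 48/53 ≈ 0.9057.
#527854 → (82, 120, 84); #c6c7ad → (198, 199, 173).
R = 82 + 0.9057 × (198 − 82) = 187.061 → 187
G = 120 + 0.9057 × (199 − 120) = 191.55 → 192
B = 84 + 0.9057 × (173 − 84) = 164.607 → 165

(187, 192, 165)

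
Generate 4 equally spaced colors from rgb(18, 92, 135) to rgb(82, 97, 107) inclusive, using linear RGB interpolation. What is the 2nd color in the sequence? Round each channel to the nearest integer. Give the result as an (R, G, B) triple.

(39, 94, 126)

With 4 swatches and endpoints inclusive, swatch 2 sits at t = (2 − 1)/(4 − 1) = 1/3 ≈ 0.3333.
R = 18 + 0.3333 × (82 − 18) = 39.331 → 39
G = 92 + 0.3333 × (97 − 92) = 93.666 → 94
B = 135 + 0.3333 × (107 − 135) = 125.668 → 126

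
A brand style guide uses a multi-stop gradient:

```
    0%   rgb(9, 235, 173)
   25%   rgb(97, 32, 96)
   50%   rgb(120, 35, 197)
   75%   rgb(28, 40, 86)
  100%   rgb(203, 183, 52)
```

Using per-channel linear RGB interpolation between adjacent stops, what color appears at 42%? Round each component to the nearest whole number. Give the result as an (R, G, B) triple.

42% lies between the 25% and 50% stops, so the local fraction is t = (42 − 25)/(50 − 25) = 17/25 ≈ 0.68.
R = 97 + 0.68 × (120 − 97) = 112.64 → 113
G = 32 + 0.68 × (35 − 32) = 34.04 → 34
B = 96 + 0.68 × (197 − 96) = 164.68 → 165

(113, 34, 165)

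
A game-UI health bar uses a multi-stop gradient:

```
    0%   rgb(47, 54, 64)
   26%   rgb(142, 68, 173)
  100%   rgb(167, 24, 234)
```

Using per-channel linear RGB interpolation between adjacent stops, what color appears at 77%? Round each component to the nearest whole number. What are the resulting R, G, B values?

77% lies between the 26% and 100% stops, so the local fraction is t = (77 − 26)/(100 − 26) = 51/74 ≈ 0.6892.
R = 142 + 0.6892 × (167 − 142) = 159.23 → 159
G = 68 + 0.6892 × (24 − 68) = 37.675 → 38
B = 173 + 0.6892 × (234 − 173) = 215.041 → 215

(159, 38, 215)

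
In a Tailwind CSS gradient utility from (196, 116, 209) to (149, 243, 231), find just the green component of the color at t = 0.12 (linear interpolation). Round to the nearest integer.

131

G = 116 + 0.12 × (243 − 116) = 131.24 → 131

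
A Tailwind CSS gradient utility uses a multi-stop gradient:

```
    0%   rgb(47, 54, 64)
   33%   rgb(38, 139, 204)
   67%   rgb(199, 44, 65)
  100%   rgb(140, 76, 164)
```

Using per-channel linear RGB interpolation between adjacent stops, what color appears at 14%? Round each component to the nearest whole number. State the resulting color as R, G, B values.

14% lies between the 0% and 33% stops, so the local fraction is t = (14 − 0)/(33 − 0) = 14/33 ≈ 0.4242.
R = 47 + 0.4242 × (38 − 47) = 43.182 → 43
G = 54 + 0.4242 × (139 − 54) = 90.057 → 90
B = 64 + 0.4242 × (204 − 64) = 123.388 → 123

(43, 90, 123)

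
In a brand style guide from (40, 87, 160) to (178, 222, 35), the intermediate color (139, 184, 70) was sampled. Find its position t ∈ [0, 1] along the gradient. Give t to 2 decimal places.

Invert the lerp on the R channel (largest span, 138): t = (139 − 40) / (178 − 40) = 99/138 = 0.71739.
Check on G: (184 − 87)/(222 − 87) = 0.7185 ✓

0.72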